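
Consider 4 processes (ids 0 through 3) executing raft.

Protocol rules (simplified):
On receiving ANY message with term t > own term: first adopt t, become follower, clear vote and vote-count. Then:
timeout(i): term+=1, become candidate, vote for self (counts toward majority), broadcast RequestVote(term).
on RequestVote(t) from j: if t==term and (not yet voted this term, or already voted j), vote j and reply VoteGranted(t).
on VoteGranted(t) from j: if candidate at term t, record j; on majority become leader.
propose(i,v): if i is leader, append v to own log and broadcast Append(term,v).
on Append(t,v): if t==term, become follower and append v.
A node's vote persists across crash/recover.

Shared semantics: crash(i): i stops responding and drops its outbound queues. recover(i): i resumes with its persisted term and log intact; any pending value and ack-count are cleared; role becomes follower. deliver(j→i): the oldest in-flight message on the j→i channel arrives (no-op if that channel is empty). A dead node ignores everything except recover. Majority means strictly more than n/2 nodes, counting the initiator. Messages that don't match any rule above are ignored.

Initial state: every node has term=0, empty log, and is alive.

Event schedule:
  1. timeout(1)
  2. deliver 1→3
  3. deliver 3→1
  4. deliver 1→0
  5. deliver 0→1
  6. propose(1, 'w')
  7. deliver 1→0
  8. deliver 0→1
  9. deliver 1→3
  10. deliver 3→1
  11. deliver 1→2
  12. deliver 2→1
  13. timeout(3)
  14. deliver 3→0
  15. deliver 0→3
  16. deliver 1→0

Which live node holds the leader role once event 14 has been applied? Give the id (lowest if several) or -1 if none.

step 1 timeout(1): 1={cand,t=1,log=-}
step 2 deliver 1→3: 3={foll,t=1,log=-}
step 3 deliver 3→1: —
step 4 deliver 1→0: 0={foll,t=1,log=-}
step 5 deliver 0→1: 1={lead,t=1,log=-}
step 6 propose(1,'w'): 1={lead,t=1,log=w}
step 7 deliver 1→0: 0={foll,t=1,log=w}
step 8 deliver 0→1: —
step 9 deliver 1→3: 3={foll,t=1,log=w}
step 10 deliver 3→1: —
step 11 deliver 1→2: 2={foll,t=1,log=-}
step 12 deliver 2→1: —
step 13 timeout(3): 3={cand,t=2,log=w}
step 14 deliver 3→0: 0={foll,t=2,log=w}

1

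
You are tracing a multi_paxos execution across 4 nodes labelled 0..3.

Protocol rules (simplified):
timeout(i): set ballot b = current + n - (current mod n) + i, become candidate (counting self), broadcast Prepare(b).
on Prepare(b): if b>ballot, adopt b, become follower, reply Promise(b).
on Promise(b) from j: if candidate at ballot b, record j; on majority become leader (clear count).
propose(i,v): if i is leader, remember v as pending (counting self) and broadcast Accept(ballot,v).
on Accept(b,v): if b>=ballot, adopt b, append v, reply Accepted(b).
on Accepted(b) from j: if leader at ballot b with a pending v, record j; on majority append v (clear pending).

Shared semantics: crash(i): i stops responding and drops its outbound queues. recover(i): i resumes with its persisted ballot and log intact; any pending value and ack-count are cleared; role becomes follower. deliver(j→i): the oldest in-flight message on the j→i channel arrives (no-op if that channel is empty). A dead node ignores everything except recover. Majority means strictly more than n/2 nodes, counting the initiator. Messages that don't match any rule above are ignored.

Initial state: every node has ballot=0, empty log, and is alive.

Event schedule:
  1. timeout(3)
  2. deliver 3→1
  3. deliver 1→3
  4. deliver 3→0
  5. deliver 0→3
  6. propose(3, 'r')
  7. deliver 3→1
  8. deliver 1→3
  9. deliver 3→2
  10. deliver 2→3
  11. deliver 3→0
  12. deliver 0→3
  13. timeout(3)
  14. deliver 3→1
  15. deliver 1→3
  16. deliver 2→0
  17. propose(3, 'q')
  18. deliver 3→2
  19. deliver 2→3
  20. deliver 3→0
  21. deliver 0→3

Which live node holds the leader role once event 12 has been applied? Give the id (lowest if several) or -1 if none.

e1 timeout(3): 3[cand,b=7,-]
e2 deliver 3→1: 1[foll,b=7,-]
e3 deliver 1→3: ·
e4 deliver 3→0: 0[foll,b=7,-]
e5 deliver 0→3: 3[lead,b=7,-]
e6 propose(3,'r'): ·
e7 deliver 3→1: 1[foll,b=7,r]
e8 deliver 1→3: ·
e9 deliver 3→2: 2[foll,b=7,-]
e10 deliver 2→3: ·
e11 deliver 3→0: 0[foll,b=7,r]
e12 deliver 0→3: 3[lead,b=7,r]

3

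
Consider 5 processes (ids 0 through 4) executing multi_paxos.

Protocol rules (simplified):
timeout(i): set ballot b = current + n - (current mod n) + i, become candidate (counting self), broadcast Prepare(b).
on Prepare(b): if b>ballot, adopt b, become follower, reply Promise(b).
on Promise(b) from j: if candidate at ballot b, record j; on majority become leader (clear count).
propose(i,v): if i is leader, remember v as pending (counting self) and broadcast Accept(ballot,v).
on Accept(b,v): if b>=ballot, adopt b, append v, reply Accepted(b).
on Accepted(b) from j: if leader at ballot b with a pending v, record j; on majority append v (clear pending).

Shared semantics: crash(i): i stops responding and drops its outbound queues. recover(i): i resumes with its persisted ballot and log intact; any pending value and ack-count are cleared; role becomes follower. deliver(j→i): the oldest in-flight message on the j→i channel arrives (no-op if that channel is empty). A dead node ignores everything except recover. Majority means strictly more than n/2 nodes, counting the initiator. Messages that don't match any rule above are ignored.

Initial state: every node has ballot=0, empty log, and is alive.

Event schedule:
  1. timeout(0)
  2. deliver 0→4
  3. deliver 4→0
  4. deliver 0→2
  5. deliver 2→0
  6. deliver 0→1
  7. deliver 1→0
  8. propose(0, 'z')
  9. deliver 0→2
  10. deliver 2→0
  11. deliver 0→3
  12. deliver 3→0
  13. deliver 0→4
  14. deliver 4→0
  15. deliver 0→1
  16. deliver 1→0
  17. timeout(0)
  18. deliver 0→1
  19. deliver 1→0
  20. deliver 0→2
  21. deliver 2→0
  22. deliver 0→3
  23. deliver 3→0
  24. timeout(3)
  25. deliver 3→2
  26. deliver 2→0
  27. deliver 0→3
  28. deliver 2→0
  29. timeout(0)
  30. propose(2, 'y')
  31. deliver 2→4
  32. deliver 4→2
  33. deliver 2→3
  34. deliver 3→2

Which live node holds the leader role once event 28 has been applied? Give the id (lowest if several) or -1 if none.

0

1. timeout(0):  <0:cand b5 ->
2. deliver 0→4:  <4:foll b5 ->
3. deliver 4→0:  nop
4. deliver 0→2:  <2:foll b5 ->
5. deliver 2→0:  <0:lead b5 ->
6. deliver 0→1:  <1:foll b5 ->
7. deliver 1→0:  nop
8. propose(0,'z'):  nop
9. deliver 0→2:  <2:foll b5 z>
10. deliver 2→0:  nop
11. deliver 0→3:  <3:foll b5 ->
12. deliver 3→0:  nop
13. deliver 0→4:  <4:foll b5 z>
14. deliver 4→0:  <0:lead b5 z>
15. deliver 0→1:  <1:foll b5 z>
16. deliver 1→0:  nop
17. timeout(0):  <0:cand b10 z>
18. deliver 0→1:  <1:foll b10 z>
19. deliver 1→0:  nop
20. deliver 0→2:  <2:foll b10 z>
21. deliver 2→0:  <0:lead b10 z>
22. deliver 0→3:  <3:foll b5 z>
23. deliver 3→0:  nop
24. timeout(3):  <3:cand b13 z>
25. deliver 3→2:  <2:foll b13 z>
26. deliver 2→0:  nop
27. deliver 0→3:  nop
28. deliver 2→0:  nop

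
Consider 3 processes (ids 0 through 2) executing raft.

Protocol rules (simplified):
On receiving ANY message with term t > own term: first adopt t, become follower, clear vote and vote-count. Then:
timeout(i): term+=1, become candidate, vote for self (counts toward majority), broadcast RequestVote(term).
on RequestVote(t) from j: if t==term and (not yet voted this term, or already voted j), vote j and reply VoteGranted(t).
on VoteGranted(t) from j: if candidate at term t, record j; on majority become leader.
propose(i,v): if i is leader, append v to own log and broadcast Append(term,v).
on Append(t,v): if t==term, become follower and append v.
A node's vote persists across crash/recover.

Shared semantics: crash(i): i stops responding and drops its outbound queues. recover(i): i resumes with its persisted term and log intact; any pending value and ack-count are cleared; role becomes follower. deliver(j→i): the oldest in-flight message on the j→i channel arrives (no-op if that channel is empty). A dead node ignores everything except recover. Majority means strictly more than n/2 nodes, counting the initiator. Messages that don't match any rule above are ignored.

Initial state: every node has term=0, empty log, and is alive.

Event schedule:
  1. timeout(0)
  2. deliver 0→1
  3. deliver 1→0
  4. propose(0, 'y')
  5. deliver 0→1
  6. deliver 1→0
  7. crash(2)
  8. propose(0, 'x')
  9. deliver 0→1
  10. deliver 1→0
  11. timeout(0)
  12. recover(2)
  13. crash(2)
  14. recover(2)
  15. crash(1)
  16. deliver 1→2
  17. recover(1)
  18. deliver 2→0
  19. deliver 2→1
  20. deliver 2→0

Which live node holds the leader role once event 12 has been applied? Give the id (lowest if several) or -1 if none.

-1

[1] timeout(0) → N0(cand t1 [-])
[2] deliver 0→1 → N1(foll t1 [-])
[3] deliver 1→0 → N0(lead t1 [-])
[4] propose(0,'y') → N0(lead t1 [y])
[5] deliver 0→1 → N1(foll t1 [y])
[6] deliver 1→0 → ∅
[7] crash(2) → N2(✗foll t0 [-])
[8] propose(0,'x') → N0(lead t1 [y,x])
[9] deliver 0→1 → N1(foll t1 [y,x])
[10] deliver 1→0 → ∅
[11] timeout(0) → N0(cand t2 [y,x])
[12] recover(2) → N2(foll t0 [-])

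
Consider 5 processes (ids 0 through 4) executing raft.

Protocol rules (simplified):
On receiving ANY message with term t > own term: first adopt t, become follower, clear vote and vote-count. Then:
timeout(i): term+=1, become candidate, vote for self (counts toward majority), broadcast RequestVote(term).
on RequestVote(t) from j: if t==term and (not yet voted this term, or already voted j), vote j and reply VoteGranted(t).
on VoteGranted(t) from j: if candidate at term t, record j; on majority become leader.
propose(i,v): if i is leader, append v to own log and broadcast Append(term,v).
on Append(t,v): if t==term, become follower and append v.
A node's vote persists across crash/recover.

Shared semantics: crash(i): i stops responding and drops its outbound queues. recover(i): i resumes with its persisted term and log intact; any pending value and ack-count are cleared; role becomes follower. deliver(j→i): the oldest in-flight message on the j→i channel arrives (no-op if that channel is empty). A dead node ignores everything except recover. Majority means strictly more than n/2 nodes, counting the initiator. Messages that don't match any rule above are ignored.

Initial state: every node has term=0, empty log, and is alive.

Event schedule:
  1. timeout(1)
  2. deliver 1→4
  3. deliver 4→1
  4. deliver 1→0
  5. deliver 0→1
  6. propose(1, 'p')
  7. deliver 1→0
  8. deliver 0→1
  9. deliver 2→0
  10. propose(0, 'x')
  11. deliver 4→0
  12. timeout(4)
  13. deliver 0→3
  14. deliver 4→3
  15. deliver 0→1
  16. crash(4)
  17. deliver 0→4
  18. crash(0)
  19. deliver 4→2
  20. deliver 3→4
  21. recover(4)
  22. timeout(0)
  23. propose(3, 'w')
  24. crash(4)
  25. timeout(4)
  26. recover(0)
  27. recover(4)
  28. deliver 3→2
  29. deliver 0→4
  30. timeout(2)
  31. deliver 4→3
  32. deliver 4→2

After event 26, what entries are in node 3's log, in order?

1. timeout(1):  <1:cand t1 ->
2. deliver 1→4:  <4:foll t1 ->
3. deliver 4→1:  nop
4. deliver 1→0:  <0:foll t1 ->
5. deliver 0→1:  <1:lead t1 ->
6. propose(1,'p'):  <1:lead t1 p>
7. deliver 1→0:  <0:foll t1 p>
8. deliver 0→1:  nop
9. deliver 2→0:  nop
10. propose(0,'x'):  nop
11. deliver 4→0:  nop
12. timeout(4):  <4:cand t2 ->
13. deliver 0→3:  nop
14. deliver 4→3:  <3:foll t2 ->
15. deliver 0→1:  nop
16. crash(4):  <4:✗cand t2 ->
17. deliver 0→4:  nop
18. crash(0):  <0:✗foll t1 p>
19. deliver 4→2:  nop
20. deliver 3→4:  nop
21. recover(4):  <4:foll t2 ->
22. timeout(0):  nop
23. propose(3,'w'):  nop
24. crash(4):  <4:✗foll t2 ->
25. timeout(4):  nop
26. recover(0):  <0:foll t1 p>

empty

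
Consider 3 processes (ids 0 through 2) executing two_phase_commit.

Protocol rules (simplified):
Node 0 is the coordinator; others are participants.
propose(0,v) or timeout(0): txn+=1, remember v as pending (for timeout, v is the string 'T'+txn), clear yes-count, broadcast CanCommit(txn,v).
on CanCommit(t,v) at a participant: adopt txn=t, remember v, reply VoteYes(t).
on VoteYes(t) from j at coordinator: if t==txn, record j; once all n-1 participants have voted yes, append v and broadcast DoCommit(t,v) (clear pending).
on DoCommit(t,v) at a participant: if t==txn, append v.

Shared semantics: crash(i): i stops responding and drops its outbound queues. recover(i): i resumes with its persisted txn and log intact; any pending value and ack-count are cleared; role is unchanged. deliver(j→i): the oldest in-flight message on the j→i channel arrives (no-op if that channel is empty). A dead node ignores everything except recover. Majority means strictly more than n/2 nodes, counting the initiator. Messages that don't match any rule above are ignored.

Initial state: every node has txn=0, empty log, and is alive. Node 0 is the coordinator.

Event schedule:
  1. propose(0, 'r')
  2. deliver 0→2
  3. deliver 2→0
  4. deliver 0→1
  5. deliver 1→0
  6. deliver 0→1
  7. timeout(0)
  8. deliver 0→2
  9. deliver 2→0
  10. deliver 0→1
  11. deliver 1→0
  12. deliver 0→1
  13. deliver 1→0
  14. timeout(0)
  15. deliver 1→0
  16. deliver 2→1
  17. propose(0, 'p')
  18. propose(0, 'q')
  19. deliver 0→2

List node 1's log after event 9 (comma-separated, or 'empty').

e1 propose(0,'r'): 0[coor,t=1,-]
e2 deliver 0→2: 2[part,t=1,-]
e3 deliver 2→0: ·
e4 deliver 0→1: 1[part,t=1,-]
e5 deliver 1→0: 0[coor,t=1,r]
e6 deliver 0→1: 1[part,t=1,r]
e7 timeout(0): 0[coor,t=2,r]
e8 deliver 0→2: 2[part,t=1,r]
e9 deliver 2→0: ·

r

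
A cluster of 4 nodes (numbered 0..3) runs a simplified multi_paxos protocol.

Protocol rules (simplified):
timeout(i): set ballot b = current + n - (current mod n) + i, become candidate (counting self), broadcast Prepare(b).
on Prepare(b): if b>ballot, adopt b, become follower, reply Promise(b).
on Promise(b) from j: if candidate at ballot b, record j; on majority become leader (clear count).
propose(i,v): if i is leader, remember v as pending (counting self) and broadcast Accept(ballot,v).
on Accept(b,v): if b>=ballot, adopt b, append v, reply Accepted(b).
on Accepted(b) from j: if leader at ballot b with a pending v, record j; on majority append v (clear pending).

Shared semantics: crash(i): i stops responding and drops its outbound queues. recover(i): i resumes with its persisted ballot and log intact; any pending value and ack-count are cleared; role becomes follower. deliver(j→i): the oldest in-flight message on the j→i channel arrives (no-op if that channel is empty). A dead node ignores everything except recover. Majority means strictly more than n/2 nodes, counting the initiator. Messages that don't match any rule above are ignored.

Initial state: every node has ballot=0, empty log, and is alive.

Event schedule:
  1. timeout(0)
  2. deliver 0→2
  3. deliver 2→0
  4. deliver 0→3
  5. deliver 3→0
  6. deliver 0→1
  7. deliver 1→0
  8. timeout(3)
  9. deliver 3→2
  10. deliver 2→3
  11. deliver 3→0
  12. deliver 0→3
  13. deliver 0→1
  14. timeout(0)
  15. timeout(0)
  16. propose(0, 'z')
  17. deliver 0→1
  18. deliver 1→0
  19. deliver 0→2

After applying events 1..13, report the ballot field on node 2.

[1] timeout(0) → N0(cand b4 [-])
[2] deliver 0→2 → N2(foll b4 [-])
[3] deliver 2→0 → ∅
[4] deliver 0→3 → N3(foll b4 [-])
[5] deliver 3→0 → N0(lead b4 [-])
[6] deliver 0→1 → N1(foll b4 [-])
[7] deliver 1→0 → ∅
[8] timeout(3) → N3(cand b11 [-])
[9] deliver 3→2 → N2(foll b11 [-])
[10] deliver 2→3 → ∅
[11] deliver 3→0 → N0(foll b11 [-])
[12] deliver 0→3 → N3(lead b11 [-])
[13] deliver 0→1 → ∅

11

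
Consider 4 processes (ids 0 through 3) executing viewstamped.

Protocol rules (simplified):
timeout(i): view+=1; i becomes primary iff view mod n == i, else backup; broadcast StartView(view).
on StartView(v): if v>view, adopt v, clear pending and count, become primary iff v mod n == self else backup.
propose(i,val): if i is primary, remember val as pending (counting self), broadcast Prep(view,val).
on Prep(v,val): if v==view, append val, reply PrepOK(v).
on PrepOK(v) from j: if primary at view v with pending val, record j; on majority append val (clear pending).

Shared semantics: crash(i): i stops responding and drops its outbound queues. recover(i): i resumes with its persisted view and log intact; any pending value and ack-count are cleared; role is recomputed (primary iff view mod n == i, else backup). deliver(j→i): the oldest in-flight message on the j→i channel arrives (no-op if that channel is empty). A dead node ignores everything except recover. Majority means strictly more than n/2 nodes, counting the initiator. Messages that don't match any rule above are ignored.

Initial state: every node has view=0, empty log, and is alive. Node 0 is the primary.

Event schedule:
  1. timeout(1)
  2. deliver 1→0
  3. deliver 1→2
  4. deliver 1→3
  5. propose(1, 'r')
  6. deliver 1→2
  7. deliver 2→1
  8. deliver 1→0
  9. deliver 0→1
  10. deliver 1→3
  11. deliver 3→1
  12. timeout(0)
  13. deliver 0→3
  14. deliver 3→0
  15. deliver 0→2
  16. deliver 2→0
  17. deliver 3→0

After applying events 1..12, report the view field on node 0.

step 1 timeout(1): 1={prim,v=1,log=-}
step 2 deliver 1→0: 0={back,v=1,log=-}
step 3 deliver 1→2: 2={back,v=1,log=-}
step 4 deliver 1→3: 3={back,v=1,log=-}
step 5 propose(1,'r'): —
step 6 deliver 1→2: 2={back,v=1,log=r}
step 7 deliver 2→1: —
step 8 deliver 1→0: 0={back,v=1,log=r}
step 9 deliver 0→1: 1={prim,v=1,log=r}
step 10 deliver 1→3: 3={back,v=1,log=r}
step 11 deliver 3→1: —
step 12 timeout(0): 0={back,v=2,log=r}

2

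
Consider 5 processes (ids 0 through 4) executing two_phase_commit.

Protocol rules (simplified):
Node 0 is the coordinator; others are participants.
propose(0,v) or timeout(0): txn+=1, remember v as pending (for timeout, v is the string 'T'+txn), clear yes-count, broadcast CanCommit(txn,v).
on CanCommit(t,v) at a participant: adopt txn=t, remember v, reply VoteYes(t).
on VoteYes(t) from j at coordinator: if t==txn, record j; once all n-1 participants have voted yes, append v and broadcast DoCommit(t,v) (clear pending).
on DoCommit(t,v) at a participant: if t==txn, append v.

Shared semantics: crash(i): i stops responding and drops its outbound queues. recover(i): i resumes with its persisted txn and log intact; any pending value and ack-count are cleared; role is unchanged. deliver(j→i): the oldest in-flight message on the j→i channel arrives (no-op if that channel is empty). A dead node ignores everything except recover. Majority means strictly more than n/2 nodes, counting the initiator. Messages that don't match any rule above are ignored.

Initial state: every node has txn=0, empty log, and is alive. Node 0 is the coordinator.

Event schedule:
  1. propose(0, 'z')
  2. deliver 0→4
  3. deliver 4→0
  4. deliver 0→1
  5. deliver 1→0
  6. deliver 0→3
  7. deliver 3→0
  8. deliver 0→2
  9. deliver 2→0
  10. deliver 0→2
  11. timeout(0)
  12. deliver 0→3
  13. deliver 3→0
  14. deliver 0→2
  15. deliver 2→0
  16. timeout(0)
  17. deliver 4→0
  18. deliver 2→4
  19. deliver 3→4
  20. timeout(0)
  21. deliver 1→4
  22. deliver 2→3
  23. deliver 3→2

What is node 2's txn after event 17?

2

step 1 propose(0,'z'): 0={coor,t=1,log=-}
step 2 deliver 0→4: 4={part,t=1,log=-}
step 3 deliver 4→0: —
step 4 deliver 0→1: 1={part,t=1,log=-}
step 5 deliver 1→0: —
step 6 deliver 0→3: 3={part,t=1,log=-}
step 7 deliver 3→0: —
step 8 deliver 0→2: 2={part,t=1,log=-}
step 9 deliver 2→0: 0={coor,t=1,log=z}
step 10 deliver 0→2: 2={part,t=1,log=z}
step 11 timeout(0): 0={coor,t=2,log=z}
step 12 deliver 0→3: 3={part,t=1,log=z}
step 13 deliver 3→0: —
step 14 deliver 0→2: 2={part,t=2,log=z}
step 15 deliver 2→0: —
step 16 timeout(0): 0={coor,t=3,log=z}
step 17 deliver 4→0: —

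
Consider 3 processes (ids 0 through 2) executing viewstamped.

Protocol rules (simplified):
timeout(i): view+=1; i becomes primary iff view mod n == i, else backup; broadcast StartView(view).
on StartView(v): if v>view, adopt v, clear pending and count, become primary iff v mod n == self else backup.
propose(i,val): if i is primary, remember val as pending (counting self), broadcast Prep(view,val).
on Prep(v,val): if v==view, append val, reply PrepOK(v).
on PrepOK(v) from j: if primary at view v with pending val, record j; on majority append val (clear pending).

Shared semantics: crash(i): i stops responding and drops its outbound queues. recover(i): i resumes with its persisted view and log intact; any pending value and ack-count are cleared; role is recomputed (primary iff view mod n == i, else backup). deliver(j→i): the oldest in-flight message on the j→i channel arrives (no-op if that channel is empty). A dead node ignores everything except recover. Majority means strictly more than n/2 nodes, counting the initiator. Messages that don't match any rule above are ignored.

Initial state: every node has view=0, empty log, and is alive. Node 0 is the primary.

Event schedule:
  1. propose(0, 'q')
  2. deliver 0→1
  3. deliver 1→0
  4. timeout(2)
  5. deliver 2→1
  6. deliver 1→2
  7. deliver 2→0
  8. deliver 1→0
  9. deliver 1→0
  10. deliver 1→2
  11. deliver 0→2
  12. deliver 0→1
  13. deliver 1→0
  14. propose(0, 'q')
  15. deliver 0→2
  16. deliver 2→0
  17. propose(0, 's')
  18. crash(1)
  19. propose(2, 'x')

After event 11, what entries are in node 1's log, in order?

[1] propose(0,'q') → ∅
[2] deliver 0→1 → N1(back v0 [q])
[3] deliver 1→0 → N0(prim v0 [q])
[4] timeout(2) → N2(back v1 [-])
[5] deliver 2→1 → N1(prim v1 [q])
[6] deliver 1→2 → ∅
[7] deliver 2→0 → N0(back v1 [q])
[8] deliver 1→0 → ∅
[9] deliver 1→0 → ∅
[10] deliver 1→2 → ∅
[11] deliver 0→2 → ∅

q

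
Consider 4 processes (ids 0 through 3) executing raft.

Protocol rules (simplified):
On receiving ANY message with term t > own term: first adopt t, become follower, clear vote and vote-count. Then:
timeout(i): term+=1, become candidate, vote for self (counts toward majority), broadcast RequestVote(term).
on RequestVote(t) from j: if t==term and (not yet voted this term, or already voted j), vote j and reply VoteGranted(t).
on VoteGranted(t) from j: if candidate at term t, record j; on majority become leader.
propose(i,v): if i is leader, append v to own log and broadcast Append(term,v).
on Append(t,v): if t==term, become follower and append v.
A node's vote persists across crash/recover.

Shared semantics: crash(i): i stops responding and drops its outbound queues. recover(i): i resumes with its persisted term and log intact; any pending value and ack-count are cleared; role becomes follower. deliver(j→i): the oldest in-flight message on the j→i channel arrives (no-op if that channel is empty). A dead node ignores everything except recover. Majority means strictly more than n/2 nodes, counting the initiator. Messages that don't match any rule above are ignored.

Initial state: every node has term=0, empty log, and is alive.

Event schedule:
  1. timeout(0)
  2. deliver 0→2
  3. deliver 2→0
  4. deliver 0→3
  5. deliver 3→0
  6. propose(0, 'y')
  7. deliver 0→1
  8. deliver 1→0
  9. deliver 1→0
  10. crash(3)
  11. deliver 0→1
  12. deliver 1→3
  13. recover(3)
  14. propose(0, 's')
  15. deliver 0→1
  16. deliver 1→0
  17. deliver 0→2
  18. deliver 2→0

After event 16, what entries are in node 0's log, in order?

y,s

1. timeout(0):  <0:cand t1 ->
2. deliver 0→2:  <2:foll t1 ->
3. deliver 2→0:  nop
4. deliver 0→3:  <3:foll t1 ->
5. deliver 3→0:  <0:lead t1 ->
6. propose(0,'y'):  <0:lead t1 y>
7. deliver 0→1:  <1:foll t1 ->
8. deliver 1→0:  nop
9. deliver 1→0:  nop
10. crash(3):  <3:✗foll t1 ->
11. deliver 0→1:  <1:foll t1 y>
12. deliver 1→3:  nop
13. recover(3):  <3:foll t1 ->
14. propose(0,'s'):  <0:lead t1 y,s>
15. deliver 0→1:  <1:foll t1 y,s>
16. deliver 1→0:  nop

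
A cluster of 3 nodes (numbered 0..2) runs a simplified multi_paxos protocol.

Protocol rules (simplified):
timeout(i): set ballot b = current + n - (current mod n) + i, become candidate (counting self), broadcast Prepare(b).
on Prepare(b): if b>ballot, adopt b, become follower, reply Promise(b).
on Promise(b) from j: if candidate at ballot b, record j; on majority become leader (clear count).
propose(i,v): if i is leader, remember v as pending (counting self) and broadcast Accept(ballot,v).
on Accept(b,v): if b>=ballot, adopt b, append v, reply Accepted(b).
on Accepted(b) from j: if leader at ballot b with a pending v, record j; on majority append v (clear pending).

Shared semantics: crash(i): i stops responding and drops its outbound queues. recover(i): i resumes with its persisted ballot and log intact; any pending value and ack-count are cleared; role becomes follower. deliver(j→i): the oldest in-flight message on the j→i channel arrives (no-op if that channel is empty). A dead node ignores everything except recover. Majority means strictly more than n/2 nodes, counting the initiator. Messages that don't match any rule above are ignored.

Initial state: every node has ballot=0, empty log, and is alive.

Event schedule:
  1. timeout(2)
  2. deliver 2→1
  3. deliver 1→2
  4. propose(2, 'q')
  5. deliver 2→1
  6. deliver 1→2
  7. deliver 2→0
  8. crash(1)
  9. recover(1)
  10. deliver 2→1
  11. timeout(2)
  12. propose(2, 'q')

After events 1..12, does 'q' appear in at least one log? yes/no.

e1 timeout(2): 2[cand,b=5,-]
e2 deliver 2→1: 1[foll,b=5,-]
e3 deliver 1→2: 2[lead,b=5,-]
e4 propose(2,'q'): ·
e5 deliver 2→1: 1[foll,b=5,q]
e6 deliver 1→2: 2[lead,b=5,q]
e7 deliver 2→0: 0[foll,b=5,-]
e8 crash(1): 1[✗foll,b=5,q]
e9 recover(1): 1[foll,b=5,q]
e10 deliver 2→1: ·
e11 timeout(2): 2[cand,b=8,q]
e12 propose(2,'q'): ·

yes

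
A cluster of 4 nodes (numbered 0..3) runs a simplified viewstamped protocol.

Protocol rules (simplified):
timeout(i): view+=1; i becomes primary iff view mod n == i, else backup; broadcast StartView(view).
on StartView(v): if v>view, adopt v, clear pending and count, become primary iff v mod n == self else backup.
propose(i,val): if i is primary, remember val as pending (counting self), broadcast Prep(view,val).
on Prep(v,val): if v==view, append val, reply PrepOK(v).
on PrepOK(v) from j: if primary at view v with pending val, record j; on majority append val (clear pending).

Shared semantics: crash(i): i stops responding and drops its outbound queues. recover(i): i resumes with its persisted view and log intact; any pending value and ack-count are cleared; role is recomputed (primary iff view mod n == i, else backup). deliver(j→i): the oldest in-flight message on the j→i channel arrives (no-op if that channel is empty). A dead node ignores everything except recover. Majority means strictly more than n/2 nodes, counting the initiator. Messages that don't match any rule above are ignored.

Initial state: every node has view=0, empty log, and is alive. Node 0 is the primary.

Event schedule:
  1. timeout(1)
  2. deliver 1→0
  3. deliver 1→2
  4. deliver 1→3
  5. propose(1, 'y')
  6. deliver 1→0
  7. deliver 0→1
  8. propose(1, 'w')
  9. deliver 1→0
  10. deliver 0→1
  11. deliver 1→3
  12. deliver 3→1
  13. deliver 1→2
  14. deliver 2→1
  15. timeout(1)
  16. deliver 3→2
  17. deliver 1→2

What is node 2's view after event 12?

1

step 1 timeout(1): 1={prim,v=1,log=-}
step 2 deliver 1→0: 0={back,v=1,log=-}
step 3 deliver 1→2: 2={back,v=1,log=-}
step 4 deliver 1→3: 3={back,v=1,log=-}
step 5 propose(1,'y'): —
step 6 deliver 1→0: 0={back,v=1,log=y}
step 7 deliver 0→1: —
step 8 propose(1,'w'): —
step 9 deliver 1→0: 0={back,v=1,log=y,w}
step 10 deliver 0→1: —
step 11 deliver 1→3: 3={back,v=1,log=y}
step 12 deliver 3→1: 1={prim,v=1,log=w}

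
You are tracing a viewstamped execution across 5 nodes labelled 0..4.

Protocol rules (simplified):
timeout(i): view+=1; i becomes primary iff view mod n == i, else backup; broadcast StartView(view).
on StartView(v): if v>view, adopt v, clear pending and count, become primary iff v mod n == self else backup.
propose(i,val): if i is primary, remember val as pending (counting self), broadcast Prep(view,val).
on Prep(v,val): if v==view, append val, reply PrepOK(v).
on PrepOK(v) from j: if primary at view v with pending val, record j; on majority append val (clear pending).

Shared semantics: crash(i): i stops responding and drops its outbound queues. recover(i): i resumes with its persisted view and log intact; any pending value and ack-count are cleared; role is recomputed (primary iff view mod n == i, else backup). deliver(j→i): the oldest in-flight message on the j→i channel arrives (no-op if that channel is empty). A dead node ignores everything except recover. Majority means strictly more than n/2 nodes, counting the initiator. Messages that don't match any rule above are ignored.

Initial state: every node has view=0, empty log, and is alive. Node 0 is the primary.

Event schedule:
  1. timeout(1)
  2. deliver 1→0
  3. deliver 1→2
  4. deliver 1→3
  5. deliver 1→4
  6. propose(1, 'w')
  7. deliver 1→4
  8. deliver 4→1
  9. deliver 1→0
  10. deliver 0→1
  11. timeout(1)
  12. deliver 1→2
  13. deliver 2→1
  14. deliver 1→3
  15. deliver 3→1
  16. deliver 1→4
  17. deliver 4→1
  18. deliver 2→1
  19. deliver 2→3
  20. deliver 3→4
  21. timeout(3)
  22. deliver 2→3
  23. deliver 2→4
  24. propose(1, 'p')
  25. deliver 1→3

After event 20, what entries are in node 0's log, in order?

e1 timeout(1): 1[prim,v=1,-]
e2 deliver 1→0: 0[back,v=1,-]
e3 deliver 1→2: 2[back,v=1,-]
e4 deliver 1→3: 3[back,v=1,-]
e5 deliver 1→4: 4[back,v=1,-]
e6 propose(1,'w'): ·
e7 deliver 1→4: 4[back,v=1,w]
e8 deliver 4→1: ·
e9 deliver 1→0: 0[back,v=1,w]
e10 deliver 0→1: 1[prim,v=1,w]
e11 timeout(1): 1[back,v=2,w]
e12 deliver 1→2: 2[back,v=1,w]
e13 deliver 2→1: ·
e14 deliver 1→3: 3[back,v=1,w]
e15 deliver 3→1: ·
e16 deliver 1→4: 4[back,v=2,w]
e17 deliver 4→1: ·
e18 deliver 2→1: ·
e19 deliver 2→3: ·
e20 deliver 3→4: ·

w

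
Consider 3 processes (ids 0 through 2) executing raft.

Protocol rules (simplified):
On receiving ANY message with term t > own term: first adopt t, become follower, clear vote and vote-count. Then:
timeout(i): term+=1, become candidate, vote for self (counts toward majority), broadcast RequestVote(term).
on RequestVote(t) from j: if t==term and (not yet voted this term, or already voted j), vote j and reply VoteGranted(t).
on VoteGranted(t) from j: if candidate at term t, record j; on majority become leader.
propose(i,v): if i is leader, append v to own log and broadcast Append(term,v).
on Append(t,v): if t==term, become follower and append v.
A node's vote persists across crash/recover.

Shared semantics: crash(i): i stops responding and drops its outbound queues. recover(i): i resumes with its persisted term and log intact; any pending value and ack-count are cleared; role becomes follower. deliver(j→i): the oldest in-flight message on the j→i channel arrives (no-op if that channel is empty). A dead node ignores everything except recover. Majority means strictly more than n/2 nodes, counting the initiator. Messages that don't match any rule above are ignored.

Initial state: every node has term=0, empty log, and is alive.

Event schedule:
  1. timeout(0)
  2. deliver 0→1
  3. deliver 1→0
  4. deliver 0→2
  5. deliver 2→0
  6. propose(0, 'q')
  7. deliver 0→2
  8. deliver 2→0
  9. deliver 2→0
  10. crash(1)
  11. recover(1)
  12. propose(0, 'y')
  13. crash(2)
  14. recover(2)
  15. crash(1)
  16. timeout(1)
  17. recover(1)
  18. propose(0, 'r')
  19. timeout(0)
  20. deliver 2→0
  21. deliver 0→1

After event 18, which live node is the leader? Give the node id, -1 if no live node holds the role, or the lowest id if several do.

[1] timeout(0) → N0(cand t1 [-])
[2] deliver 0→1 → N1(foll t1 [-])
[3] deliver 1→0 → N0(lead t1 [-])
[4] deliver 0→2 → N2(foll t1 [-])
[5] deliver 2→0 → ∅
[6] propose(0,'q') → N0(lead t1 [q])
[7] deliver 0→2 → N2(foll t1 [q])
[8] deliver 2→0 → ∅
[9] deliver 2→0 → ∅
[10] crash(1) → N1(✗foll t1 [-])
[11] recover(1) → N1(foll t1 [-])
[12] propose(0,'y') → N0(lead t1 [q,y])
[13] crash(2) → N2(✗foll t1 [q])
[14] recover(2) → N2(foll t1 [q])
[15] crash(1) → N1(✗foll t1 [-])
[16] timeout(1) → ∅
[17] recover(1) → N1(foll t1 [-])
[18] propose(0,'r') → N0(lead t1 [q,y,r])

0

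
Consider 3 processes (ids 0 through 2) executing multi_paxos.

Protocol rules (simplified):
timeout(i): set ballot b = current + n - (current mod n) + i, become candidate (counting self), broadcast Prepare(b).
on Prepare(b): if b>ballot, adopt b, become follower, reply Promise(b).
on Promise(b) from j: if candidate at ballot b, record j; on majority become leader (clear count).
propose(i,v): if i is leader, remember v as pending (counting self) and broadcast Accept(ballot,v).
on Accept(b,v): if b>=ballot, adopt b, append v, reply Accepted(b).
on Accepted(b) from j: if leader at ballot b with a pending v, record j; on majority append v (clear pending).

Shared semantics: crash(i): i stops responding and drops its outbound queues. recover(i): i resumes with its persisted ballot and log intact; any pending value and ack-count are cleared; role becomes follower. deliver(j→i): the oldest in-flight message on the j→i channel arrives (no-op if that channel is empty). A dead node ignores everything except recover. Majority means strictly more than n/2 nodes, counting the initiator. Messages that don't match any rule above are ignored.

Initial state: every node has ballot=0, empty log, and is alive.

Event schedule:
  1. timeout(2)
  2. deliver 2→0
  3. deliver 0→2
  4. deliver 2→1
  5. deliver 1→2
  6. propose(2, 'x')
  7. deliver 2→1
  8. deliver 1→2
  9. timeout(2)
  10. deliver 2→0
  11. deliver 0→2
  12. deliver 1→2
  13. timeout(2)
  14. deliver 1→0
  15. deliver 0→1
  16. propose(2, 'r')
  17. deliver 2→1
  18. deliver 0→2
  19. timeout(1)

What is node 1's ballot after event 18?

8

e1 timeout(2): 2[cand,b=5,-]
e2 deliver 2→0: 0[foll,b=5,-]
e3 deliver 0→2: 2[lead,b=5,-]
e4 deliver 2→1: 1[foll,b=5,-]
e5 deliver 1→2: ·
e6 propose(2,'x'): ·
e7 deliver 2→1: 1[foll,b=5,x]
e8 deliver 1→2: 2[lead,b=5,x]
e9 timeout(2): 2[cand,b=8,x]
e10 deliver 2→0: 0[foll,b=5,x]
e11 deliver 0→2: ·
e12 deliver 1→2: ·
e13 timeout(2): 2[cand,b=11,x]
e14 deliver 1→0: ·
e15 deliver 0→1: ·
e16 propose(2,'r'): ·
e17 deliver 2→1: 1[foll,b=8,x]
e18 deliver 0→2: ·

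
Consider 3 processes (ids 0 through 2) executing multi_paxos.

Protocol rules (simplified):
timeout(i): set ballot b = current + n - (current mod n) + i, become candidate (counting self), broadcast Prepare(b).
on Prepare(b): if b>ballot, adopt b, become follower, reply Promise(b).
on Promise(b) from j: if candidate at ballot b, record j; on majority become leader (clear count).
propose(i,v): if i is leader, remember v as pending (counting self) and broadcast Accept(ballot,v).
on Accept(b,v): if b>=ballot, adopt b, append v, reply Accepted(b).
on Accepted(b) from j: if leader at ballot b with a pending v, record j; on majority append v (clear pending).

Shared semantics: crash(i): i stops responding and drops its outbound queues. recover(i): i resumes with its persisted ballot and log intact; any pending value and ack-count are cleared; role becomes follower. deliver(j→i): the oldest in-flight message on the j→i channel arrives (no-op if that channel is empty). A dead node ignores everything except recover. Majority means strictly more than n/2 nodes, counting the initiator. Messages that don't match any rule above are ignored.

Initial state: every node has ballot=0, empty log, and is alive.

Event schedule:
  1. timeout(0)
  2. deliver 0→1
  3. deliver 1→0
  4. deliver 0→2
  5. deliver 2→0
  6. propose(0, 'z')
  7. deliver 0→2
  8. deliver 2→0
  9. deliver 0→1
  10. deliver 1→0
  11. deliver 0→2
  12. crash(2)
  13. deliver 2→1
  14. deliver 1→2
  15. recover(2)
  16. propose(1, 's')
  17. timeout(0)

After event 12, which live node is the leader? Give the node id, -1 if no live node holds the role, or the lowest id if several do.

0

e1 timeout(0): 0[cand,b=3,-]
e2 deliver 0→1: 1[foll,b=3,-]
e3 deliver 1→0: 0[lead,b=3,-]
e4 deliver 0→2: 2[foll,b=3,-]
e5 deliver 2→0: ·
e6 propose(0,'z'): ·
e7 deliver 0→2: 2[foll,b=3,z]
e8 deliver 2→0: 0[lead,b=3,z]
e9 deliver 0→1: 1[foll,b=3,z]
e10 deliver 1→0: ·
e11 deliver 0→2: ·
e12 crash(2): 2[✗foll,b=3,z]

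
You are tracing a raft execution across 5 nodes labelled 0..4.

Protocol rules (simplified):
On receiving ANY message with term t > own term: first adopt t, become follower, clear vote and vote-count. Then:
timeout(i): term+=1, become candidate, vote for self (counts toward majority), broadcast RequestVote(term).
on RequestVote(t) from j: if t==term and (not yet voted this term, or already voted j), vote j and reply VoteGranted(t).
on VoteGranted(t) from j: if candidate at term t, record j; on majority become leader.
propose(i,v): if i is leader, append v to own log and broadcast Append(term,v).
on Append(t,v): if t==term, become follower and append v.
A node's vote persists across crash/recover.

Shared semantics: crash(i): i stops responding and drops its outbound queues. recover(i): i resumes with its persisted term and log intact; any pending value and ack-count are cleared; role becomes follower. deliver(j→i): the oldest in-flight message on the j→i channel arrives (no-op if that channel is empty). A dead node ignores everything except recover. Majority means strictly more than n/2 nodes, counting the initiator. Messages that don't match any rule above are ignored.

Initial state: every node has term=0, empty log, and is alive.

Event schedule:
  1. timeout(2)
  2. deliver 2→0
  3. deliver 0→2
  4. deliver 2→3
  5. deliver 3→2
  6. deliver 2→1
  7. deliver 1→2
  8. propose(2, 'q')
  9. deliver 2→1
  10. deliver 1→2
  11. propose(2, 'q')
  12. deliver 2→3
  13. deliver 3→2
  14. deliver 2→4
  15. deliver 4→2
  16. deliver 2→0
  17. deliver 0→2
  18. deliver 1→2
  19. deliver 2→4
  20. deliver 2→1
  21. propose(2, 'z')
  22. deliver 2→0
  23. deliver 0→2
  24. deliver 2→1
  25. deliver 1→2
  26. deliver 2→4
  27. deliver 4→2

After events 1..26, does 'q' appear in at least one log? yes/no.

yes

step 1 timeout(2): 2={cand,t=1,log=-}
step 2 deliver 2→0: 0={foll,t=1,log=-}
step 3 deliver 0→2: —
step 4 deliver 2→3: 3={foll,t=1,log=-}
step 5 deliver 3→2: 2={lead,t=1,log=-}
step 6 deliver 2→1: 1={foll,t=1,log=-}
step 7 deliver 1→2: —
step 8 propose(2,'q'): 2={lead,t=1,log=q}
step 9 deliver 2→1: 1={foll,t=1,log=q}
step 10 deliver 1→2: —
step 11 propose(2,'q'): 2={lead,t=1,log=q,q}
step 12 deliver 2→3: 3={foll,t=1,log=q}
step 13 deliver 3→2: —
step 14 deliver 2→4: 4={foll,t=1,log=-}
step 15 deliver 4→2: —
step 16 deliver 2→0: 0={foll,t=1,log=q}
step 17 deliver 0→2: —
step 18 deliver 1→2: —
step 19 deliver 2→4: 4={foll,t=1,log=q}
step 20 deliver 2→1: 1={foll,t=1,log=q,q}
step 21 propose(2,'z'): 2={lead,t=1,log=q,q,z}
step 22 deliver 2→0: 0={foll,t=1,log=q,q}
step 23 deliver 0→2: —
step 24 deliver 2→1: 1={foll,t=1,log=q,q,z}
step 25 deliver 1→2: —
step 26 deliver 2→4: 4={foll,t=1,log=q,q}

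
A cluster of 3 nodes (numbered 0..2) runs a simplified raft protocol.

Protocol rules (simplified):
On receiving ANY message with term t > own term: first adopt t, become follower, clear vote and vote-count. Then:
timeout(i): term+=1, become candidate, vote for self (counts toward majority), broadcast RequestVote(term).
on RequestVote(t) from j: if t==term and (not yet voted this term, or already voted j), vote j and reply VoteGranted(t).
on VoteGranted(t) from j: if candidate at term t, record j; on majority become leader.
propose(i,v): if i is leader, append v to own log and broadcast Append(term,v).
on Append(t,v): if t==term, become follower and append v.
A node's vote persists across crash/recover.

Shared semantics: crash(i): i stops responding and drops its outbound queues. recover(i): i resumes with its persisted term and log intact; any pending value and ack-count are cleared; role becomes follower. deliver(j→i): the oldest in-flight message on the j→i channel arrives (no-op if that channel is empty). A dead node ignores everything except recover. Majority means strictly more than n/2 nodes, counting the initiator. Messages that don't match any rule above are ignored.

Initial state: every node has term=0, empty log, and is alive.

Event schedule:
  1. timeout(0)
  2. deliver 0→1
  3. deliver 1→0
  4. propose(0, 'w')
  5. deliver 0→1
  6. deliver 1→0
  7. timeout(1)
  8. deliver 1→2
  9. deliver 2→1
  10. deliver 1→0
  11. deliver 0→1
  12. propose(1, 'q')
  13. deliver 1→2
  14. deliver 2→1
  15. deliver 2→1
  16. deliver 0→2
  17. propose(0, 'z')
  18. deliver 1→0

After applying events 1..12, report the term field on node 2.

2

after 1 — timeout(0): n0:cand/t1/[-]
after 2 — deliver 0→1: n1:foll/t1/[-]
after 3 — deliver 1→0: n0:lead/t1/[-]
after 4 — propose(0,'w'): n0:lead/t1/[w]
after 5 — deliver 0→1: n1:foll/t1/[w]
after 6 — deliver 1→0: ·
after 7 — timeout(1): n1:cand/t2/[w]
after 8 — deliver 1→2: n2:foll/t2/[-]
after 9 — deliver 2→1: n1:lead/t2/[w]
after 10 — deliver 1→0: n0:foll/t2/[w]
after 11 — deliver 0→1: ·
after 12 — propose(1,'q'): n1:lead/t2/[w,q]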